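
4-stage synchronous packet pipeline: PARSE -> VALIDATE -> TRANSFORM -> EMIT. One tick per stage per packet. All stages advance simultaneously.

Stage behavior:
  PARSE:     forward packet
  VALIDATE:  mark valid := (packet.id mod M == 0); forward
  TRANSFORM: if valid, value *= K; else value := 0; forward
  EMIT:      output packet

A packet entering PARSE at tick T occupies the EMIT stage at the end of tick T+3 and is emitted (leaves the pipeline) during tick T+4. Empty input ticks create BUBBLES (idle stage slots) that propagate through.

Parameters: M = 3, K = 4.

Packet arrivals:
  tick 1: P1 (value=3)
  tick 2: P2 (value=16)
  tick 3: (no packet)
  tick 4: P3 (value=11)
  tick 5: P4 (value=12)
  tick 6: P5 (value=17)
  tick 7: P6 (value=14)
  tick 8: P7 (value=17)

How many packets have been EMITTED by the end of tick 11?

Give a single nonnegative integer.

Tick 1: [PARSE:P1(v=3,ok=F), VALIDATE:-, TRANSFORM:-, EMIT:-] out:-; in:P1
Tick 2: [PARSE:P2(v=16,ok=F), VALIDATE:P1(v=3,ok=F), TRANSFORM:-, EMIT:-] out:-; in:P2
Tick 3: [PARSE:-, VALIDATE:P2(v=16,ok=F), TRANSFORM:P1(v=0,ok=F), EMIT:-] out:-; in:-
Tick 4: [PARSE:P3(v=11,ok=F), VALIDATE:-, TRANSFORM:P2(v=0,ok=F), EMIT:P1(v=0,ok=F)] out:-; in:P3
Tick 5: [PARSE:P4(v=12,ok=F), VALIDATE:P3(v=11,ok=T), TRANSFORM:-, EMIT:P2(v=0,ok=F)] out:P1(v=0); in:P4
Tick 6: [PARSE:P5(v=17,ok=F), VALIDATE:P4(v=12,ok=F), TRANSFORM:P3(v=44,ok=T), EMIT:-] out:P2(v=0); in:P5
Tick 7: [PARSE:P6(v=14,ok=F), VALIDATE:P5(v=17,ok=F), TRANSFORM:P4(v=0,ok=F), EMIT:P3(v=44,ok=T)] out:-; in:P6
Tick 8: [PARSE:P7(v=17,ok=F), VALIDATE:P6(v=14,ok=T), TRANSFORM:P5(v=0,ok=F), EMIT:P4(v=0,ok=F)] out:P3(v=44); in:P7
Tick 9: [PARSE:-, VALIDATE:P7(v=17,ok=F), TRANSFORM:P6(v=56,ok=T), EMIT:P5(v=0,ok=F)] out:P4(v=0); in:-
Tick 10: [PARSE:-, VALIDATE:-, TRANSFORM:P7(v=0,ok=F), EMIT:P6(v=56,ok=T)] out:P5(v=0); in:-
Tick 11: [PARSE:-, VALIDATE:-, TRANSFORM:-, EMIT:P7(v=0,ok=F)] out:P6(v=56); in:-
Emitted by tick 11: ['P1', 'P2', 'P3', 'P4', 'P5', 'P6']

Answer: 6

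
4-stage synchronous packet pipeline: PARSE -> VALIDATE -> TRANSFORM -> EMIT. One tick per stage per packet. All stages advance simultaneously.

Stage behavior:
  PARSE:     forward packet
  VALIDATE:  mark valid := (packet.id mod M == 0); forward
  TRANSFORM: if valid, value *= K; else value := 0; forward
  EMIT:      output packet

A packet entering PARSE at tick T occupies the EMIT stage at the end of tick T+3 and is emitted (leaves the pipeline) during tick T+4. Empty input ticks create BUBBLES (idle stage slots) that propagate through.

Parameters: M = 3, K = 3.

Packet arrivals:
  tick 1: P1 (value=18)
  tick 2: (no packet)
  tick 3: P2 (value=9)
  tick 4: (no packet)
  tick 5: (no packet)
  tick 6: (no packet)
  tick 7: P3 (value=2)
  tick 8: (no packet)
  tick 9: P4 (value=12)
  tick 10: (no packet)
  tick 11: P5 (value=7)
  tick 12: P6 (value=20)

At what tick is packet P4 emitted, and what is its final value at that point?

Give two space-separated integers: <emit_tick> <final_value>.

Answer: 13 0

Derivation:
Tick 1: [PARSE:P1(v=18,ok=F), VALIDATE:-, TRANSFORM:-, EMIT:-] out:-; in:P1
Tick 2: [PARSE:-, VALIDATE:P1(v=18,ok=F), TRANSFORM:-, EMIT:-] out:-; in:-
Tick 3: [PARSE:P2(v=9,ok=F), VALIDATE:-, TRANSFORM:P1(v=0,ok=F), EMIT:-] out:-; in:P2
Tick 4: [PARSE:-, VALIDATE:P2(v=9,ok=F), TRANSFORM:-, EMIT:P1(v=0,ok=F)] out:-; in:-
Tick 5: [PARSE:-, VALIDATE:-, TRANSFORM:P2(v=0,ok=F), EMIT:-] out:P1(v=0); in:-
Tick 6: [PARSE:-, VALIDATE:-, TRANSFORM:-, EMIT:P2(v=0,ok=F)] out:-; in:-
Tick 7: [PARSE:P3(v=2,ok=F), VALIDATE:-, TRANSFORM:-, EMIT:-] out:P2(v=0); in:P3
Tick 8: [PARSE:-, VALIDATE:P3(v=2,ok=T), TRANSFORM:-, EMIT:-] out:-; in:-
Tick 9: [PARSE:P4(v=12,ok=F), VALIDATE:-, TRANSFORM:P3(v=6,ok=T), EMIT:-] out:-; in:P4
Tick 10: [PARSE:-, VALIDATE:P4(v=12,ok=F), TRANSFORM:-, EMIT:P3(v=6,ok=T)] out:-; in:-
Tick 11: [PARSE:P5(v=7,ok=F), VALIDATE:-, TRANSFORM:P4(v=0,ok=F), EMIT:-] out:P3(v=6); in:P5
Tick 12: [PARSE:P6(v=20,ok=F), VALIDATE:P5(v=7,ok=F), TRANSFORM:-, EMIT:P4(v=0,ok=F)] out:-; in:P6
Tick 13: [PARSE:-, VALIDATE:P6(v=20,ok=T), TRANSFORM:P5(v=0,ok=F), EMIT:-] out:P4(v=0); in:-
Tick 14: [PARSE:-, VALIDATE:-, TRANSFORM:P6(v=60,ok=T), EMIT:P5(v=0,ok=F)] out:-; in:-
Tick 15: [PARSE:-, VALIDATE:-, TRANSFORM:-, EMIT:P6(v=60,ok=T)] out:P5(v=0); in:-
Tick 16: [PARSE:-, VALIDATE:-, TRANSFORM:-, EMIT:-] out:P6(v=60); in:-
P4: arrives tick 9, valid=False (id=4, id%3=1), emit tick 13, final value 0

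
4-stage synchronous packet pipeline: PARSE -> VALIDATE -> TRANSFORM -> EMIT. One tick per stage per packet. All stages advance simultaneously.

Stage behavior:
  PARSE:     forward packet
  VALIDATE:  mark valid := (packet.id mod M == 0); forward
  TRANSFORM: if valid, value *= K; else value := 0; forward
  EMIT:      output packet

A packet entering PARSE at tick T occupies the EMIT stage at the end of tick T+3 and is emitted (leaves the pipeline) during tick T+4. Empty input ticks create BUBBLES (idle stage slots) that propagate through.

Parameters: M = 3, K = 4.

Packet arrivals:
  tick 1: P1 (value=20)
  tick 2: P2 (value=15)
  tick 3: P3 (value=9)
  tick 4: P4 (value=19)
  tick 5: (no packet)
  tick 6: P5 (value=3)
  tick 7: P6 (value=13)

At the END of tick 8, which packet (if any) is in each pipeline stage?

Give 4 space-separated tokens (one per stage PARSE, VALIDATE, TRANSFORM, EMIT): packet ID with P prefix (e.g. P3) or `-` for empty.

Tick 1: [PARSE:P1(v=20,ok=F), VALIDATE:-, TRANSFORM:-, EMIT:-] out:-; in:P1
Tick 2: [PARSE:P2(v=15,ok=F), VALIDATE:P1(v=20,ok=F), TRANSFORM:-, EMIT:-] out:-; in:P2
Tick 3: [PARSE:P3(v=9,ok=F), VALIDATE:P2(v=15,ok=F), TRANSFORM:P1(v=0,ok=F), EMIT:-] out:-; in:P3
Tick 4: [PARSE:P4(v=19,ok=F), VALIDATE:P3(v=9,ok=T), TRANSFORM:P2(v=0,ok=F), EMIT:P1(v=0,ok=F)] out:-; in:P4
Tick 5: [PARSE:-, VALIDATE:P4(v=19,ok=F), TRANSFORM:P3(v=36,ok=T), EMIT:P2(v=0,ok=F)] out:P1(v=0); in:-
Tick 6: [PARSE:P5(v=3,ok=F), VALIDATE:-, TRANSFORM:P4(v=0,ok=F), EMIT:P3(v=36,ok=T)] out:P2(v=0); in:P5
Tick 7: [PARSE:P6(v=13,ok=F), VALIDATE:P5(v=3,ok=F), TRANSFORM:-, EMIT:P4(v=0,ok=F)] out:P3(v=36); in:P6
Tick 8: [PARSE:-, VALIDATE:P6(v=13,ok=T), TRANSFORM:P5(v=0,ok=F), EMIT:-] out:P4(v=0); in:-
At end of tick 8: ['-', 'P6', 'P5', '-']

Answer: - P6 P5 -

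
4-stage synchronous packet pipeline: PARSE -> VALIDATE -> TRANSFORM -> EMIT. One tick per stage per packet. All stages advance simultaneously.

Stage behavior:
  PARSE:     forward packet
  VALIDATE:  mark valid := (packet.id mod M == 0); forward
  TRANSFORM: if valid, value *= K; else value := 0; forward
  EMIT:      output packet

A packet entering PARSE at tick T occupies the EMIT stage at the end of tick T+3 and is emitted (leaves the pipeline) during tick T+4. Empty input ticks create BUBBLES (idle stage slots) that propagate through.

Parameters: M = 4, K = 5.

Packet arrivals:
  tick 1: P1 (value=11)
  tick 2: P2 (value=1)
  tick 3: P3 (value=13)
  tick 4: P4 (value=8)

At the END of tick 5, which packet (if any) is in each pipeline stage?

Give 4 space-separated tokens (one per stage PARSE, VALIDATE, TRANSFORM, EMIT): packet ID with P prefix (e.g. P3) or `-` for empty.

Answer: - P4 P3 P2

Derivation:
Tick 1: [PARSE:P1(v=11,ok=F), VALIDATE:-, TRANSFORM:-, EMIT:-] out:-; in:P1
Tick 2: [PARSE:P2(v=1,ok=F), VALIDATE:P1(v=11,ok=F), TRANSFORM:-, EMIT:-] out:-; in:P2
Tick 3: [PARSE:P3(v=13,ok=F), VALIDATE:P2(v=1,ok=F), TRANSFORM:P1(v=0,ok=F), EMIT:-] out:-; in:P3
Tick 4: [PARSE:P4(v=8,ok=F), VALIDATE:P3(v=13,ok=F), TRANSFORM:P2(v=0,ok=F), EMIT:P1(v=0,ok=F)] out:-; in:P4
Tick 5: [PARSE:-, VALIDATE:P4(v=8,ok=T), TRANSFORM:P3(v=0,ok=F), EMIT:P2(v=0,ok=F)] out:P1(v=0); in:-
At end of tick 5: ['-', 'P4', 'P3', 'P2']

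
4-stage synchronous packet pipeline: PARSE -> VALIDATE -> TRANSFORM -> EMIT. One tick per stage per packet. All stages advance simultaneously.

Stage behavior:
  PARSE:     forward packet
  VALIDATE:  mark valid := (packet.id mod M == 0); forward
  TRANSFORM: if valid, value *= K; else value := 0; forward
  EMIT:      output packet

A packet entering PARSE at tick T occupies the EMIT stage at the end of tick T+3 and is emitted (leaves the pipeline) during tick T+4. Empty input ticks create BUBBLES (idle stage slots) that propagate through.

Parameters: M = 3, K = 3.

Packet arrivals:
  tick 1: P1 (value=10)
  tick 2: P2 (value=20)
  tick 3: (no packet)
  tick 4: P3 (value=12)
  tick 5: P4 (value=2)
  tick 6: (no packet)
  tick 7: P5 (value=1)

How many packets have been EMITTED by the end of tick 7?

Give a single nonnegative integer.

Answer: 2

Derivation:
Tick 1: [PARSE:P1(v=10,ok=F), VALIDATE:-, TRANSFORM:-, EMIT:-] out:-; in:P1
Tick 2: [PARSE:P2(v=20,ok=F), VALIDATE:P1(v=10,ok=F), TRANSFORM:-, EMIT:-] out:-; in:P2
Tick 3: [PARSE:-, VALIDATE:P2(v=20,ok=F), TRANSFORM:P1(v=0,ok=F), EMIT:-] out:-; in:-
Tick 4: [PARSE:P3(v=12,ok=F), VALIDATE:-, TRANSFORM:P2(v=0,ok=F), EMIT:P1(v=0,ok=F)] out:-; in:P3
Tick 5: [PARSE:P4(v=2,ok=F), VALIDATE:P3(v=12,ok=T), TRANSFORM:-, EMIT:P2(v=0,ok=F)] out:P1(v=0); in:P4
Tick 6: [PARSE:-, VALIDATE:P4(v=2,ok=F), TRANSFORM:P3(v=36,ok=T), EMIT:-] out:P2(v=0); in:-
Tick 7: [PARSE:P5(v=1,ok=F), VALIDATE:-, TRANSFORM:P4(v=0,ok=F), EMIT:P3(v=36,ok=T)] out:-; in:P5
Emitted by tick 7: ['P1', 'P2']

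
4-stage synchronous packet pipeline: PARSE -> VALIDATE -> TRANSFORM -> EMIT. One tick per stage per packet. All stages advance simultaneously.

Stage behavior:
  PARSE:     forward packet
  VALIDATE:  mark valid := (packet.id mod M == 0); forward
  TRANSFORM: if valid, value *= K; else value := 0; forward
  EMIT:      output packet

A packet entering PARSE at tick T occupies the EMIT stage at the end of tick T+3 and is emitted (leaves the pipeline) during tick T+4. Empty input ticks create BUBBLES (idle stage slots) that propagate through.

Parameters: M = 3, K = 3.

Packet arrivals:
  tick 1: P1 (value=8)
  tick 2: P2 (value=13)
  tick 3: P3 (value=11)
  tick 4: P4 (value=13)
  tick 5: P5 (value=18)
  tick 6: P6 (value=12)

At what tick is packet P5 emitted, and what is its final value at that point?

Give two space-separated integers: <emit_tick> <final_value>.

Tick 1: [PARSE:P1(v=8,ok=F), VALIDATE:-, TRANSFORM:-, EMIT:-] out:-; in:P1
Tick 2: [PARSE:P2(v=13,ok=F), VALIDATE:P1(v=8,ok=F), TRANSFORM:-, EMIT:-] out:-; in:P2
Tick 3: [PARSE:P3(v=11,ok=F), VALIDATE:P2(v=13,ok=F), TRANSFORM:P1(v=0,ok=F), EMIT:-] out:-; in:P3
Tick 4: [PARSE:P4(v=13,ok=F), VALIDATE:P3(v=11,ok=T), TRANSFORM:P2(v=0,ok=F), EMIT:P1(v=0,ok=F)] out:-; in:P4
Tick 5: [PARSE:P5(v=18,ok=F), VALIDATE:P4(v=13,ok=F), TRANSFORM:P3(v=33,ok=T), EMIT:P2(v=0,ok=F)] out:P1(v=0); in:P5
Tick 6: [PARSE:P6(v=12,ok=F), VALIDATE:P5(v=18,ok=F), TRANSFORM:P4(v=0,ok=F), EMIT:P3(v=33,ok=T)] out:P2(v=0); in:P6
Tick 7: [PARSE:-, VALIDATE:P6(v=12,ok=T), TRANSFORM:P5(v=0,ok=F), EMIT:P4(v=0,ok=F)] out:P3(v=33); in:-
Tick 8: [PARSE:-, VALIDATE:-, TRANSFORM:P6(v=36,ok=T), EMIT:P5(v=0,ok=F)] out:P4(v=0); in:-
Tick 9: [PARSE:-, VALIDATE:-, TRANSFORM:-, EMIT:P6(v=36,ok=T)] out:P5(v=0); in:-
Tick 10: [PARSE:-, VALIDATE:-, TRANSFORM:-, EMIT:-] out:P6(v=36); in:-
P5: arrives tick 5, valid=False (id=5, id%3=2), emit tick 9, final value 0

Answer: 9 0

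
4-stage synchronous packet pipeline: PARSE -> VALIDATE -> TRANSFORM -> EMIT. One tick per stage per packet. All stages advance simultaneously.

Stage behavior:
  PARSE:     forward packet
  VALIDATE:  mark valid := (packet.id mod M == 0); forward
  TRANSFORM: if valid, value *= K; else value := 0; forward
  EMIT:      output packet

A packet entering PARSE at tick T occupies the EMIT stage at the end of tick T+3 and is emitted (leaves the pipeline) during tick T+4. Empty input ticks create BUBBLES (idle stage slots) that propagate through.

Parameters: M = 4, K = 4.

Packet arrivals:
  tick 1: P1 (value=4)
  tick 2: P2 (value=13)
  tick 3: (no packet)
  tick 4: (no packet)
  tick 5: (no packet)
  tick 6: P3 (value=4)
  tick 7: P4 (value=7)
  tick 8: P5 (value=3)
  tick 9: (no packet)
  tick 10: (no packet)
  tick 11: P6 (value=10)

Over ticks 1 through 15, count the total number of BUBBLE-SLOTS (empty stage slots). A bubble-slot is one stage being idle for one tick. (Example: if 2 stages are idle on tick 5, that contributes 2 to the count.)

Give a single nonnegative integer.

Answer: 36

Derivation:
Tick 1: [PARSE:P1(v=4,ok=F), VALIDATE:-, TRANSFORM:-, EMIT:-] out:-; bubbles=3
Tick 2: [PARSE:P2(v=13,ok=F), VALIDATE:P1(v=4,ok=F), TRANSFORM:-, EMIT:-] out:-; bubbles=2
Tick 3: [PARSE:-, VALIDATE:P2(v=13,ok=F), TRANSFORM:P1(v=0,ok=F), EMIT:-] out:-; bubbles=2
Tick 4: [PARSE:-, VALIDATE:-, TRANSFORM:P2(v=0,ok=F), EMIT:P1(v=0,ok=F)] out:-; bubbles=2
Tick 5: [PARSE:-, VALIDATE:-, TRANSFORM:-, EMIT:P2(v=0,ok=F)] out:P1(v=0); bubbles=3
Tick 6: [PARSE:P3(v=4,ok=F), VALIDATE:-, TRANSFORM:-, EMIT:-] out:P2(v=0); bubbles=3
Tick 7: [PARSE:P4(v=7,ok=F), VALIDATE:P3(v=4,ok=F), TRANSFORM:-, EMIT:-] out:-; bubbles=2
Tick 8: [PARSE:P5(v=3,ok=F), VALIDATE:P4(v=7,ok=T), TRANSFORM:P3(v=0,ok=F), EMIT:-] out:-; bubbles=1
Tick 9: [PARSE:-, VALIDATE:P5(v=3,ok=F), TRANSFORM:P4(v=28,ok=T), EMIT:P3(v=0,ok=F)] out:-; bubbles=1
Tick 10: [PARSE:-, VALIDATE:-, TRANSFORM:P5(v=0,ok=F), EMIT:P4(v=28,ok=T)] out:P3(v=0); bubbles=2
Tick 11: [PARSE:P6(v=10,ok=F), VALIDATE:-, TRANSFORM:-, EMIT:P5(v=0,ok=F)] out:P4(v=28); bubbles=2
Tick 12: [PARSE:-, VALIDATE:P6(v=10,ok=F), TRANSFORM:-, EMIT:-] out:P5(v=0); bubbles=3
Tick 13: [PARSE:-, VALIDATE:-, TRANSFORM:P6(v=0,ok=F), EMIT:-] out:-; bubbles=3
Tick 14: [PARSE:-, VALIDATE:-, TRANSFORM:-, EMIT:P6(v=0,ok=F)] out:-; bubbles=3
Tick 15: [PARSE:-, VALIDATE:-, TRANSFORM:-, EMIT:-] out:P6(v=0); bubbles=4
Total bubble-slots: 36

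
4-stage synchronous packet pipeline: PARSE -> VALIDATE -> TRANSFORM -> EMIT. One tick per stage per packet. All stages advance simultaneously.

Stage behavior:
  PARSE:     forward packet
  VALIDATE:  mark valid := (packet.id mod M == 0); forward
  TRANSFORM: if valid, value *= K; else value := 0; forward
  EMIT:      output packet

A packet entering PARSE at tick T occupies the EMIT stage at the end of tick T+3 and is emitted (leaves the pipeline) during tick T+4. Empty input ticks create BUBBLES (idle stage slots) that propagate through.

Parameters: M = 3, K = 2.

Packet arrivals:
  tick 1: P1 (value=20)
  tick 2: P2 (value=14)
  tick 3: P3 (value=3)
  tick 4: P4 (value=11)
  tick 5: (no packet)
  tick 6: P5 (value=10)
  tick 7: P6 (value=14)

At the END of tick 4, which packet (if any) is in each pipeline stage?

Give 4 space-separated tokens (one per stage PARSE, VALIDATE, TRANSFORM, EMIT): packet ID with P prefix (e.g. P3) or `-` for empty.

Answer: P4 P3 P2 P1

Derivation:
Tick 1: [PARSE:P1(v=20,ok=F), VALIDATE:-, TRANSFORM:-, EMIT:-] out:-; in:P1
Tick 2: [PARSE:P2(v=14,ok=F), VALIDATE:P1(v=20,ok=F), TRANSFORM:-, EMIT:-] out:-; in:P2
Tick 3: [PARSE:P3(v=3,ok=F), VALIDATE:P2(v=14,ok=F), TRANSFORM:P1(v=0,ok=F), EMIT:-] out:-; in:P3
Tick 4: [PARSE:P4(v=11,ok=F), VALIDATE:P3(v=3,ok=T), TRANSFORM:P2(v=0,ok=F), EMIT:P1(v=0,ok=F)] out:-; in:P4
At end of tick 4: ['P4', 'P3', 'P2', 'P1']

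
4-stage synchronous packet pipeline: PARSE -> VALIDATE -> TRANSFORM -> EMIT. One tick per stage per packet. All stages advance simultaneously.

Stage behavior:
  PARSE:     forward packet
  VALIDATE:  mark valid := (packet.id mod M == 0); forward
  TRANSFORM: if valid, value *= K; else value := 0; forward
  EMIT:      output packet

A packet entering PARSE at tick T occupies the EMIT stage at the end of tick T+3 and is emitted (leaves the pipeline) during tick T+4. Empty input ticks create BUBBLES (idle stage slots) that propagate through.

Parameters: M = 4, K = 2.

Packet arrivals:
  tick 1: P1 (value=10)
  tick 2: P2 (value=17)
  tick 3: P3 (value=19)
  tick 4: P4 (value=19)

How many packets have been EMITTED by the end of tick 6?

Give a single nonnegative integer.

Tick 1: [PARSE:P1(v=10,ok=F), VALIDATE:-, TRANSFORM:-, EMIT:-] out:-; in:P1
Tick 2: [PARSE:P2(v=17,ok=F), VALIDATE:P1(v=10,ok=F), TRANSFORM:-, EMIT:-] out:-; in:P2
Tick 3: [PARSE:P3(v=19,ok=F), VALIDATE:P2(v=17,ok=F), TRANSFORM:P1(v=0,ok=F), EMIT:-] out:-; in:P3
Tick 4: [PARSE:P4(v=19,ok=F), VALIDATE:P3(v=19,ok=F), TRANSFORM:P2(v=0,ok=F), EMIT:P1(v=0,ok=F)] out:-; in:P4
Tick 5: [PARSE:-, VALIDATE:P4(v=19,ok=T), TRANSFORM:P3(v=0,ok=F), EMIT:P2(v=0,ok=F)] out:P1(v=0); in:-
Tick 6: [PARSE:-, VALIDATE:-, TRANSFORM:P4(v=38,ok=T), EMIT:P3(v=0,ok=F)] out:P2(v=0); in:-
Emitted by tick 6: ['P1', 'P2']

Answer: 2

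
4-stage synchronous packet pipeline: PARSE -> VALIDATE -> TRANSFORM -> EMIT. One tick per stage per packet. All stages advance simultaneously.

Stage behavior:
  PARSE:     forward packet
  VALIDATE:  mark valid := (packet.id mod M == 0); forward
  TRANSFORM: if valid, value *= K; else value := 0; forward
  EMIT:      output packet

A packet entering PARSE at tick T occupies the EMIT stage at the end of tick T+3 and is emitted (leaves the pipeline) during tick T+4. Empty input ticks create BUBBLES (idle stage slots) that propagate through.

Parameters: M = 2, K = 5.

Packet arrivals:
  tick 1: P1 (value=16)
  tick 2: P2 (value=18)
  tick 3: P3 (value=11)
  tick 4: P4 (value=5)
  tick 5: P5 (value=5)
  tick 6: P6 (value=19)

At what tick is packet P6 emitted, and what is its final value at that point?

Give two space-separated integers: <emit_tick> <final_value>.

Tick 1: [PARSE:P1(v=16,ok=F), VALIDATE:-, TRANSFORM:-, EMIT:-] out:-; in:P1
Tick 2: [PARSE:P2(v=18,ok=F), VALIDATE:P1(v=16,ok=F), TRANSFORM:-, EMIT:-] out:-; in:P2
Tick 3: [PARSE:P3(v=11,ok=F), VALIDATE:P2(v=18,ok=T), TRANSFORM:P1(v=0,ok=F), EMIT:-] out:-; in:P3
Tick 4: [PARSE:P4(v=5,ok=F), VALIDATE:P3(v=11,ok=F), TRANSFORM:P2(v=90,ok=T), EMIT:P1(v=0,ok=F)] out:-; in:P4
Tick 5: [PARSE:P5(v=5,ok=F), VALIDATE:P4(v=5,ok=T), TRANSFORM:P3(v=0,ok=F), EMIT:P2(v=90,ok=T)] out:P1(v=0); in:P5
Tick 6: [PARSE:P6(v=19,ok=F), VALIDATE:P5(v=5,ok=F), TRANSFORM:P4(v=25,ok=T), EMIT:P3(v=0,ok=F)] out:P2(v=90); in:P6
Tick 7: [PARSE:-, VALIDATE:P6(v=19,ok=T), TRANSFORM:P5(v=0,ok=F), EMIT:P4(v=25,ok=T)] out:P3(v=0); in:-
Tick 8: [PARSE:-, VALIDATE:-, TRANSFORM:P6(v=95,ok=T), EMIT:P5(v=0,ok=F)] out:P4(v=25); in:-
Tick 9: [PARSE:-, VALIDATE:-, TRANSFORM:-, EMIT:P6(v=95,ok=T)] out:P5(v=0); in:-
Tick 10: [PARSE:-, VALIDATE:-, TRANSFORM:-, EMIT:-] out:P6(v=95); in:-
P6: arrives tick 6, valid=True (id=6, id%2=0), emit tick 10, final value 95

Answer: 10 95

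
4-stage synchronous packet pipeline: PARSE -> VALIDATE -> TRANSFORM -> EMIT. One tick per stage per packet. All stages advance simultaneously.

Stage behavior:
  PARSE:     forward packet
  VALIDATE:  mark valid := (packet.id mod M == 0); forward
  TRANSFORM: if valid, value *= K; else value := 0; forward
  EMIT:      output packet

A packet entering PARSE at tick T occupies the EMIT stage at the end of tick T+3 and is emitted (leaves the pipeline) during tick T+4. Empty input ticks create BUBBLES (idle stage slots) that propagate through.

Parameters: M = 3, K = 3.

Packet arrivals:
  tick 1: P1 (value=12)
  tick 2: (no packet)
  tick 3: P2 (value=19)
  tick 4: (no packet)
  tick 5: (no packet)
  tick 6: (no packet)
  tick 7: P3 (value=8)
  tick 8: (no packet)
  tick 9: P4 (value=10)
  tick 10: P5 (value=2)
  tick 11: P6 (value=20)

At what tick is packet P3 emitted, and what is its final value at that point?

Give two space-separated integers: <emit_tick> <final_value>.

Tick 1: [PARSE:P1(v=12,ok=F), VALIDATE:-, TRANSFORM:-, EMIT:-] out:-; in:P1
Tick 2: [PARSE:-, VALIDATE:P1(v=12,ok=F), TRANSFORM:-, EMIT:-] out:-; in:-
Tick 3: [PARSE:P2(v=19,ok=F), VALIDATE:-, TRANSFORM:P1(v=0,ok=F), EMIT:-] out:-; in:P2
Tick 4: [PARSE:-, VALIDATE:P2(v=19,ok=F), TRANSFORM:-, EMIT:P1(v=0,ok=F)] out:-; in:-
Tick 5: [PARSE:-, VALIDATE:-, TRANSFORM:P2(v=0,ok=F), EMIT:-] out:P1(v=0); in:-
Tick 6: [PARSE:-, VALIDATE:-, TRANSFORM:-, EMIT:P2(v=0,ok=F)] out:-; in:-
Tick 7: [PARSE:P3(v=8,ok=F), VALIDATE:-, TRANSFORM:-, EMIT:-] out:P2(v=0); in:P3
Tick 8: [PARSE:-, VALIDATE:P3(v=8,ok=T), TRANSFORM:-, EMIT:-] out:-; in:-
Tick 9: [PARSE:P4(v=10,ok=F), VALIDATE:-, TRANSFORM:P3(v=24,ok=T), EMIT:-] out:-; in:P4
Tick 10: [PARSE:P5(v=2,ok=F), VALIDATE:P4(v=10,ok=F), TRANSFORM:-, EMIT:P3(v=24,ok=T)] out:-; in:P5
Tick 11: [PARSE:P6(v=20,ok=F), VALIDATE:P5(v=2,ok=F), TRANSFORM:P4(v=0,ok=F), EMIT:-] out:P3(v=24); in:P6
Tick 12: [PARSE:-, VALIDATE:P6(v=20,ok=T), TRANSFORM:P5(v=0,ok=F), EMIT:P4(v=0,ok=F)] out:-; in:-
Tick 13: [PARSE:-, VALIDATE:-, TRANSFORM:P6(v=60,ok=T), EMIT:P5(v=0,ok=F)] out:P4(v=0); in:-
Tick 14: [PARSE:-, VALIDATE:-, TRANSFORM:-, EMIT:P6(v=60,ok=T)] out:P5(v=0); in:-
Tick 15: [PARSE:-, VALIDATE:-, TRANSFORM:-, EMIT:-] out:P6(v=60); in:-
P3: arrives tick 7, valid=True (id=3, id%3=0), emit tick 11, final value 24

Answer: 11 24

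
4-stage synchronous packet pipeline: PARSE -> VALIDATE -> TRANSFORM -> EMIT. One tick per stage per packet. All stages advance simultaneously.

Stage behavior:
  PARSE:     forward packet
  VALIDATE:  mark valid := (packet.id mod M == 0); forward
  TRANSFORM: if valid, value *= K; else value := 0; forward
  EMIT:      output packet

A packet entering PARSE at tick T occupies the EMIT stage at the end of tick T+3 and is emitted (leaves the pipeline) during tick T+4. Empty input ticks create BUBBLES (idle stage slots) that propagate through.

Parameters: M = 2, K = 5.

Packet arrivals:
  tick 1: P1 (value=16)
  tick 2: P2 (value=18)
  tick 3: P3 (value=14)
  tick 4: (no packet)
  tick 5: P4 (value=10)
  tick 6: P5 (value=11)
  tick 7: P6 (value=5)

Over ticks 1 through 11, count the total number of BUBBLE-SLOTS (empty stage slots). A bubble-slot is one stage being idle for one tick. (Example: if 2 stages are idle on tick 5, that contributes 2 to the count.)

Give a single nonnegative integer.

Tick 1: [PARSE:P1(v=16,ok=F), VALIDATE:-, TRANSFORM:-, EMIT:-] out:-; bubbles=3
Tick 2: [PARSE:P2(v=18,ok=F), VALIDATE:P1(v=16,ok=F), TRANSFORM:-, EMIT:-] out:-; bubbles=2
Tick 3: [PARSE:P3(v=14,ok=F), VALIDATE:P2(v=18,ok=T), TRANSFORM:P1(v=0,ok=F), EMIT:-] out:-; bubbles=1
Tick 4: [PARSE:-, VALIDATE:P3(v=14,ok=F), TRANSFORM:P2(v=90,ok=T), EMIT:P1(v=0,ok=F)] out:-; bubbles=1
Tick 5: [PARSE:P4(v=10,ok=F), VALIDATE:-, TRANSFORM:P3(v=0,ok=F), EMIT:P2(v=90,ok=T)] out:P1(v=0); bubbles=1
Tick 6: [PARSE:P5(v=11,ok=F), VALIDATE:P4(v=10,ok=T), TRANSFORM:-, EMIT:P3(v=0,ok=F)] out:P2(v=90); bubbles=1
Tick 7: [PARSE:P6(v=5,ok=F), VALIDATE:P5(v=11,ok=F), TRANSFORM:P4(v=50,ok=T), EMIT:-] out:P3(v=0); bubbles=1
Tick 8: [PARSE:-, VALIDATE:P6(v=5,ok=T), TRANSFORM:P5(v=0,ok=F), EMIT:P4(v=50,ok=T)] out:-; bubbles=1
Tick 9: [PARSE:-, VALIDATE:-, TRANSFORM:P6(v=25,ok=T), EMIT:P5(v=0,ok=F)] out:P4(v=50); bubbles=2
Tick 10: [PARSE:-, VALIDATE:-, TRANSFORM:-, EMIT:P6(v=25,ok=T)] out:P5(v=0); bubbles=3
Tick 11: [PARSE:-, VALIDATE:-, TRANSFORM:-, EMIT:-] out:P6(v=25); bubbles=4
Total bubble-slots: 20

Answer: 20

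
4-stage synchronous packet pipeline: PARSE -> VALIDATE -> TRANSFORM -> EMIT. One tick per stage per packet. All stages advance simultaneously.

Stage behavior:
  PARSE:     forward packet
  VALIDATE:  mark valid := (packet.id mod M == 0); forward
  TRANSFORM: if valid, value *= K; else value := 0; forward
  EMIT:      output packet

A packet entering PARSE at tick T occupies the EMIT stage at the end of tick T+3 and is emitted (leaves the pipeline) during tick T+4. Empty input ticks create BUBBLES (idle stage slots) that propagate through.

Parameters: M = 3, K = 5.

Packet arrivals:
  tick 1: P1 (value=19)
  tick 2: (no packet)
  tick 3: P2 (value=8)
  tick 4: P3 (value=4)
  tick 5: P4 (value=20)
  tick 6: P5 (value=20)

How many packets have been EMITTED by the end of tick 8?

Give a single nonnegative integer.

Answer: 3

Derivation:
Tick 1: [PARSE:P1(v=19,ok=F), VALIDATE:-, TRANSFORM:-, EMIT:-] out:-; in:P1
Tick 2: [PARSE:-, VALIDATE:P1(v=19,ok=F), TRANSFORM:-, EMIT:-] out:-; in:-
Tick 3: [PARSE:P2(v=8,ok=F), VALIDATE:-, TRANSFORM:P1(v=0,ok=F), EMIT:-] out:-; in:P2
Tick 4: [PARSE:P3(v=4,ok=F), VALIDATE:P2(v=8,ok=F), TRANSFORM:-, EMIT:P1(v=0,ok=F)] out:-; in:P3
Tick 5: [PARSE:P4(v=20,ok=F), VALIDATE:P3(v=4,ok=T), TRANSFORM:P2(v=0,ok=F), EMIT:-] out:P1(v=0); in:P4
Tick 6: [PARSE:P5(v=20,ok=F), VALIDATE:P4(v=20,ok=F), TRANSFORM:P3(v=20,ok=T), EMIT:P2(v=0,ok=F)] out:-; in:P5
Tick 7: [PARSE:-, VALIDATE:P5(v=20,ok=F), TRANSFORM:P4(v=0,ok=F), EMIT:P3(v=20,ok=T)] out:P2(v=0); in:-
Tick 8: [PARSE:-, VALIDATE:-, TRANSFORM:P5(v=0,ok=F), EMIT:P4(v=0,ok=F)] out:P3(v=20); in:-
Emitted by tick 8: ['P1', 'P2', 'P3']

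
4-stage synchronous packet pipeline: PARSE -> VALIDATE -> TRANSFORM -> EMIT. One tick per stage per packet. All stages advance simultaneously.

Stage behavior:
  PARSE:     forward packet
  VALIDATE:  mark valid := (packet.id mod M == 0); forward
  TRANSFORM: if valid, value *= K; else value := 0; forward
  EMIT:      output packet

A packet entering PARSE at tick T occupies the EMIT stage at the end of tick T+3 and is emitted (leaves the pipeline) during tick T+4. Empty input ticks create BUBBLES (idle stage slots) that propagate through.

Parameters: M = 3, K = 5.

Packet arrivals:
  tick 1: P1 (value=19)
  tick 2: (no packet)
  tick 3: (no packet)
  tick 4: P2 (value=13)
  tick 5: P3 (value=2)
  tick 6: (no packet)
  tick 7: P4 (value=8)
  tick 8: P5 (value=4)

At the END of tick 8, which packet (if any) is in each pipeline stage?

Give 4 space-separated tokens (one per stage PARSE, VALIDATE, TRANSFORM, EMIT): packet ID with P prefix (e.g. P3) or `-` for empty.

Tick 1: [PARSE:P1(v=19,ok=F), VALIDATE:-, TRANSFORM:-, EMIT:-] out:-; in:P1
Tick 2: [PARSE:-, VALIDATE:P1(v=19,ok=F), TRANSFORM:-, EMIT:-] out:-; in:-
Tick 3: [PARSE:-, VALIDATE:-, TRANSFORM:P1(v=0,ok=F), EMIT:-] out:-; in:-
Tick 4: [PARSE:P2(v=13,ok=F), VALIDATE:-, TRANSFORM:-, EMIT:P1(v=0,ok=F)] out:-; in:P2
Tick 5: [PARSE:P3(v=2,ok=F), VALIDATE:P2(v=13,ok=F), TRANSFORM:-, EMIT:-] out:P1(v=0); in:P3
Tick 6: [PARSE:-, VALIDATE:P3(v=2,ok=T), TRANSFORM:P2(v=0,ok=F), EMIT:-] out:-; in:-
Tick 7: [PARSE:P4(v=8,ok=F), VALIDATE:-, TRANSFORM:P3(v=10,ok=T), EMIT:P2(v=0,ok=F)] out:-; in:P4
Tick 8: [PARSE:P5(v=4,ok=F), VALIDATE:P4(v=8,ok=F), TRANSFORM:-, EMIT:P3(v=10,ok=T)] out:P2(v=0); in:P5
At end of tick 8: ['P5', 'P4', '-', 'P3']

Answer: P5 P4 - P3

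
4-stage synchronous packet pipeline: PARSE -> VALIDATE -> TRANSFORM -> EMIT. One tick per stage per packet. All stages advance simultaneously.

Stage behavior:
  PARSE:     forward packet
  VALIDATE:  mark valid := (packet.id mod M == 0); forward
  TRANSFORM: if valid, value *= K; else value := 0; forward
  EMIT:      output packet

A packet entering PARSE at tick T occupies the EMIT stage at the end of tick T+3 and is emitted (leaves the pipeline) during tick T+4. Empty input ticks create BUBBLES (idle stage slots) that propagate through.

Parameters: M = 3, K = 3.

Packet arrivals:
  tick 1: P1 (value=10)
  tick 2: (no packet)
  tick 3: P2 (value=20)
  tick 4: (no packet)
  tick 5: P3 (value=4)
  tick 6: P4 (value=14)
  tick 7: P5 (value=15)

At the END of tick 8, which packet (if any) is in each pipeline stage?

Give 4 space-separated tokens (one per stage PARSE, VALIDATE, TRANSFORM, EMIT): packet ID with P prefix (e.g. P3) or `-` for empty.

Tick 1: [PARSE:P1(v=10,ok=F), VALIDATE:-, TRANSFORM:-, EMIT:-] out:-; in:P1
Tick 2: [PARSE:-, VALIDATE:P1(v=10,ok=F), TRANSFORM:-, EMIT:-] out:-; in:-
Tick 3: [PARSE:P2(v=20,ok=F), VALIDATE:-, TRANSFORM:P1(v=0,ok=F), EMIT:-] out:-; in:P2
Tick 4: [PARSE:-, VALIDATE:P2(v=20,ok=F), TRANSFORM:-, EMIT:P1(v=0,ok=F)] out:-; in:-
Tick 5: [PARSE:P3(v=4,ok=F), VALIDATE:-, TRANSFORM:P2(v=0,ok=F), EMIT:-] out:P1(v=0); in:P3
Tick 6: [PARSE:P4(v=14,ok=F), VALIDATE:P3(v=4,ok=T), TRANSFORM:-, EMIT:P2(v=0,ok=F)] out:-; in:P4
Tick 7: [PARSE:P5(v=15,ok=F), VALIDATE:P4(v=14,ok=F), TRANSFORM:P3(v=12,ok=T), EMIT:-] out:P2(v=0); in:P5
Tick 8: [PARSE:-, VALIDATE:P5(v=15,ok=F), TRANSFORM:P4(v=0,ok=F), EMIT:P3(v=12,ok=T)] out:-; in:-
At end of tick 8: ['-', 'P5', 'P4', 'P3']

Answer: - P5 P4 P3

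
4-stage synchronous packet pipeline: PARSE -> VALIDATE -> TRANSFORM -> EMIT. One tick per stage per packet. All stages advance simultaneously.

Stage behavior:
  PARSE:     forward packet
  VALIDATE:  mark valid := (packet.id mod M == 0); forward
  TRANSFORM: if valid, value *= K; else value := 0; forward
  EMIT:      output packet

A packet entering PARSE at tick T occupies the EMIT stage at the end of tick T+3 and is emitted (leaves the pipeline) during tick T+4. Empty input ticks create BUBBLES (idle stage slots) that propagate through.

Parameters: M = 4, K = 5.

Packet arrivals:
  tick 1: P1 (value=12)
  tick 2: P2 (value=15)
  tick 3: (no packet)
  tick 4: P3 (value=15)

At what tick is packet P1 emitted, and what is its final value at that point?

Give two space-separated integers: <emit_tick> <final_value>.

Answer: 5 0

Derivation:
Tick 1: [PARSE:P1(v=12,ok=F), VALIDATE:-, TRANSFORM:-, EMIT:-] out:-; in:P1
Tick 2: [PARSE:P2(v=15,ok=F), VALIDATE:P1(v=12,ok=F), TRANSFORM:-, EMIT:-] out:-; in:P2
Tick 3: [PARSE:-, VALIDATE:P2(v=15,ok=F), TRANSFORM:P1(v=0,ok=F), EMIT:-] out:-; in:-
Tick 4: [PARSE:P3(v=15,ok=F), VALIDATE:-, TRANSFORM:P2(v=0,ok=F), EMIT:P1(v=0,ok=F)] out:-; in:P3
Tick 5: [PARSE:-, VALIDATE:P3(v=15,ok=F), TRANSFORM:-, EMIT:P2(v=0,ok=F)] out:P1(v=0); in:-
Tick 6: [PARSE:-, VALIDATE:-, TRANSFORM:P3(v=0,ok=F), EMIT:-] out:P2(v=0); in:-
Tick 7: [PARSE:-, VALIDATE:-, TRANSFORM:-, EMIT:P3(v=0,ok=F)] out:-; in:-
Tick 8: [PARSE:-, VALIDATE:-, TRANSFORM:-, EMIT:-] out:P3(v=0); in:-
P1: arrives tick 1, valid=False (id=1, id%4=1), emit tick 5, final value 0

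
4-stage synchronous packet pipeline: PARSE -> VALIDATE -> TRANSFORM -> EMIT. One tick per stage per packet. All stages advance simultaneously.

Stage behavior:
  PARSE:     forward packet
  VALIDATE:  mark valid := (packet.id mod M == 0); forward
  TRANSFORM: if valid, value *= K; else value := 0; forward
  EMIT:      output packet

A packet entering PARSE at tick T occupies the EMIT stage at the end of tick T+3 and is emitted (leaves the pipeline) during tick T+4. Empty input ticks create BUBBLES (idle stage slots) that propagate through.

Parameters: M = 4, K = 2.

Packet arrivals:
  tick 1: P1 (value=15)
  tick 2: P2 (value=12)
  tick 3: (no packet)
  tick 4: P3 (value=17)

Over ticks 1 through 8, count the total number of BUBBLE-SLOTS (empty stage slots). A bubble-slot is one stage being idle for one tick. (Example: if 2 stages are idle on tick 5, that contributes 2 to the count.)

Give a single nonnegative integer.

Tick 1: [PARSE:P1(v=15,ok=F), VALIDATE:-, TRANSFORM:-, EMIT:-] out:-; bubbles=3
Tick 2: [PARSE:P2(v=12,ok=F), VALIDATE:P1(v=15,ok=F), TRANSFORM:-, EMIT:-] out:-; bubbles=2
Tick 3: [PARSE:-, VALIDATE:P2(v=12,ok=F), TRANSFORM:P1(v=0,ok=F), EMIT:-] out:-; bubbles=2
Tick 4: [PARSE:P3(v=17,ok=F), VALIDATE:-, TRANSFORM:P2(v=0,ok=F), EMIT:P1(v=0,ok=F)] out:-; bubbles=1
Tick 5: [PARSE:-, VALIDATE:P3(v=17,ok=F), TRANSFORM:-, EMIT:P2(v=0,ok=F)] out:P1(v=0); bubbles=2
Tick 6: [PARSE:-, VALIDATE:-, TRANSFORM:P3(v=0,ok=F), EMIT:-] out:P2(v=0); bubbles=3
Tick 7: [PARSE:-, VALIDATE:-, TRANSFORM:-, EMIT:P3(v=0,ok=F)] out:-; bubbles=3
Tick 8: [PARSE:-, VALIDATE:-, TRANSFORM:-, EMIT:-] out:P3(v=0); bubbles=4
Total bubble-slots: 20

Answer: 20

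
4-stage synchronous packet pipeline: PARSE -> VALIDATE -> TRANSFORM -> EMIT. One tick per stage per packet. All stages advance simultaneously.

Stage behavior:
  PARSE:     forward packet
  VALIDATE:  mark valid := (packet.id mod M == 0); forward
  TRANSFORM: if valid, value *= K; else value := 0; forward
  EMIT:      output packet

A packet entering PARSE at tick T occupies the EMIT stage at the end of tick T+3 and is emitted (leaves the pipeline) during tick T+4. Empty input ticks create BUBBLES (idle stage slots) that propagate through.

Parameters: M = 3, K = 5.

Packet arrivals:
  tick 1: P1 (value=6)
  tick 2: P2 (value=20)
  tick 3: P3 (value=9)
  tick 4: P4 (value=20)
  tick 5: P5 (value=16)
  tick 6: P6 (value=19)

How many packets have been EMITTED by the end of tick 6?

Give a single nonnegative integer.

Answer: 2

Derivation:
Tick 1: [PARSE:P1(v=6,ok=F), VALIDATE:-, TRANSFORM:-, EMIT:-] out:-; in:P1
Tick 2: [PARSE:P2(v=20,ok=F), VALIDATE:P1(v=6,ok=F), TRANSFORM:-, EMIT:-] out:-; in:P2
Tick 3: [PARSE:P3(v=9,ok=F), VALIDATE:P2(v=20,ok=F), TRANSFORM:P1(v=0,ok=F), EMIT:-] out:-; in:P3
Tick 4: [PARSE:P4(v=20,ok=F), VALIDATE:P3(v=9,ok=T), TRANSFORM:P2(v=0,ok=F), EMIT:P1(v=0,ok=F)] out:-; in:P4
Tick 5: [PARSE:P5(v=16,ok=F), VALIDATE:P4(v=20,ok=F), TRANSFORM:P3(v=45,ok=T), EMIT:P2(v=0,ok=F)] out:P1(v=0); in:P5
Tick 6: [PARSE:P6(v=19,ok=F), VALIDATE:P5(v=16,ok=F), TRANSFORM:P4(v=0,ok=F), EMIT:P3(v=45,ok=T)] out:P2(v=0); in:P6
Emitted by tick 6: ['P1', 'P2']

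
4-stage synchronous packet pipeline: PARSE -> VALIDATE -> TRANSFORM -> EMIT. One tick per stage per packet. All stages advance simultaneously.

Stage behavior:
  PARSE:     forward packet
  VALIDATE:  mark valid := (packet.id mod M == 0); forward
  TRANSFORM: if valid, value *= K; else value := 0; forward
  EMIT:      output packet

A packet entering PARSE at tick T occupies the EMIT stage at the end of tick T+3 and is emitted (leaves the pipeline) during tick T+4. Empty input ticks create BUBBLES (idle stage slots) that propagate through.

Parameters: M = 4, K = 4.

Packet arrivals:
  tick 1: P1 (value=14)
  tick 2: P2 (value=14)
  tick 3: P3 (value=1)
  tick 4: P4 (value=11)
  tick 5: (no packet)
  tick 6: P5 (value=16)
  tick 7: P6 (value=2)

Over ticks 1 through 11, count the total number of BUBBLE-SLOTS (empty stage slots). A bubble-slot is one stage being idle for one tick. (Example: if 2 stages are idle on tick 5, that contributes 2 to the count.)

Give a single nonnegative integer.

Tick 1: [PARSE:P1(v=14,ok=F), VALIDATE:-, TRANSFORM:-, EMIT:-] out:-; bubbles=3
Tick 2: [PARSE:P2(v=14,ok=F), VALIDATE:P1(v=14,ok=F), TRANSFORM:-, EMIT:-] out:-; bubbles=2
Tick 3: [PARSE:P3(v=1,ok=F), VALIDATE:P2(v=14,ok=F), TRANSFORM:P1(v=0,ok=F), EMIT:-] out:-; bubbles=1
Tick 4: [PARSE:P4(v=11,ok=F), VALIDATE:P3(v=1,ok=F), TRANSFORM:P2(v=0,ok=F), EMIT:P1(v=0,ok=F)] out:-; bubbles=0
Tick 5: [PARSE:-, VALIDATE:P4(v=11,ok=T), TRANSFORM:P3(v=0,ok=F), EMIT:P2(v=0,ok=F)] out:P1(v=0); bubbles=1
Tick 6: [PARSE:P5(v=16,ok=F), VALIDATE:-, TRANSFORM:P4(v=44,ok=T), EMIT:P3(v=0,ok=F)] out:P2(v=0); bubbles=1
Tick 7: [PARSE:P6(v=2,ok=F), VALIDATE:P5(v=16,ok=F), TRANSFORM:-, EMIT:P4(v=44,ok=T)] out:P3(v=0); bubbles=1
Tick 8: [PARSE:-, VALIDATE:P6(v=2,ok=F), TRANSFORM:P5(v=0,ok=F), EMIT:-] out:P4(v=44); bubbles=2
Tick 9: [PARSE:-, VALIDATE:-, TRANSFORM:P6(v=0,ok=F), EMIT:P5(v=0,ok=F)] out:-; bubbles=2
Tick 10: [PARSE:-, VALIDATE:-, TRANSFORM:-, EMIT:P6(v=0,ok=F)] out:P5(v=0); bubbles=3
Tick 11: [PARSE:-, VALIDATE:-, TRANSFORM:-, EMIT:-] out:P6(v=0); bubbles=4
Total bubble-slots: 20

Answer: 20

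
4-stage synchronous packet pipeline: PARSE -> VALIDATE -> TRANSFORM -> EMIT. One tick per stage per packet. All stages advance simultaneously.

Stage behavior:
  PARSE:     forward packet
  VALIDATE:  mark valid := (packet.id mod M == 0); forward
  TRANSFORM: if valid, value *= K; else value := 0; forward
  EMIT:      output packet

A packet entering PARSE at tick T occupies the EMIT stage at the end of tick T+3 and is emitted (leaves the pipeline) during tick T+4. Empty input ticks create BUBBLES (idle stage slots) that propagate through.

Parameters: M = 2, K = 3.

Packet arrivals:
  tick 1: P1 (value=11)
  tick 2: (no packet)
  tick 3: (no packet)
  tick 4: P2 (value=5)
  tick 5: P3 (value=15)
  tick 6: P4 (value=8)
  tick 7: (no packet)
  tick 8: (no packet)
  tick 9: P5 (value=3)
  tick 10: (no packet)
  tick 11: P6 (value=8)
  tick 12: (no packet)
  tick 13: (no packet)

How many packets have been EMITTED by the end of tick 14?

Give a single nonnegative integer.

Tick 1: [PARSE:P1(v=11,ok=F), VALIDATE:-, TRANSFORM:-, EMIT:-] out:-; in:P1
Tick 2: [PARSE:-, VALIDATE:P1(v=11,ok=F), TRANSFORM:-, EMIT:-] out:-; in:-
Tick 3: [PARSE:-, VALIDATE:-, TRANSFORM:P1(v=0,ok=F), EMIT:-] out:-; in:-
Tick 4: [PARSE:P2(v=5,ok=F), VALIDATE:-, TRANSFORM:-, EMIT:P1(v=0,ok=F)] out:-; in:P2
Tick 5: [PARSE:P3(v=15,ok=F), VALIDATE:P2(v=5,ok=T), TRANSFORM:-, EMIT:-] out:P1(v=0); in:P3
Tick 6: [PARSE:P4(v=8,ok=F), VALIDATE:P3(v=15,ok=F), TRANSFORM:P2(v=15,ok=T), EMIT:-] out:-; in:P4
Tick 7: [PARSE:-, VALIDATE:P4(v=8,ok=T), TRANSFORM:P3(v=0,ok=F), EMIT:P2(v=15,ok=T)] out:-; in:-
Tick 8: [PARSE:-, VALIDATE:-, TRANSFORM:P4(v=24,ok=T), EMIT:P3(v=0,ok=F)] out:P2(v=15); in:-
Tick 9: [PARSE:P5(v=3,ok=F), VALIDATE:-, TRANSFORM:-, EMIT:P4(v=24,ok=T)] out:P3(v=0); in:P5
Tick 10: [PARSE:-, VALIDATE:P5(v=3,ok=F), TRANSFORM:-, EMIT:-] out:P4(v=24); in:-
Tick 11: [PARSE:P6(v=8,ok=F), VALIDATE:-, TRANSFORM:P5(v=0,ok=F), EMIT:-] out:-; in:P6
Tick 12: [PARSE:-, VALIDATE:P6(v=8,ok=T), TRANSFORM:-, EMIT:P5(v=0,ok=F)] out:-; in:-
Tick 13: [PARSE:-, VALIDATE:-, TRANSFORM:P6(v=24,ok=T), EMIT:-] out:P5(v=0); in:-
Tick 14: [PARSE:-, VALIDATE:-, TRANSFORM:-, EMIT:P6(v=24,ok=T)] out:-; in:-
Emitted by tick 14: ['P1', 'P2', 'P3', 'P4', 'P5']

Answer: 5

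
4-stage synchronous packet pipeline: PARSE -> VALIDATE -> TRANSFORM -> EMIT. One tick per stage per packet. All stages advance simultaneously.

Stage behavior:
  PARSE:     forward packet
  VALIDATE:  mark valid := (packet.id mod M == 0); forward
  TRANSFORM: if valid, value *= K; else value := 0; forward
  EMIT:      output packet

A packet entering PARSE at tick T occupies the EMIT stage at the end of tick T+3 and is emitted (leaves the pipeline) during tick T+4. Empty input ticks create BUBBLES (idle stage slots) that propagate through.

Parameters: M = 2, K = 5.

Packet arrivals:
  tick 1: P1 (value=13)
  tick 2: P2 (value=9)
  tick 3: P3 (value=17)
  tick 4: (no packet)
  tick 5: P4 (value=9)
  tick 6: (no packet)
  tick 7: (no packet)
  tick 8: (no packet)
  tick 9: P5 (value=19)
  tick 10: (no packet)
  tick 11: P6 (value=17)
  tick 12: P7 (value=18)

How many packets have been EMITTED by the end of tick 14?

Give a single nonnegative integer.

Tick 1: [PARSE:P1(v=13,ok=F), VALIDATE:-, TRANSFORM:-, EMIT:-] out:-; in:P1
Tick 2: [PARSE:P2(v=9,ok=F), VALIDATE:P1(v=13,ok=F), TRANSFORM:-, EMIT:-] out:-; in:P2
Tick 3: [PARSE:P3(v=17,ok=F), VALIDATE:P2(v=9,ok=T), TRANSFORM:P1(v=0,ok=F), EMIT:-] out:-; in:P3
Tick 4: [PARSE:-, VALIDATE:P3(v=17,ok=F), TRANSFORM:P2(v=45,ok=T), EMIT:P1(v=0,ok=F)] out:-; in:-
Tick 5: [PARSE:P4(v=9,ok=F), VALIDATE:-, TRANSFORM:P3(v=0,ok=F), EMIT:P2(v=45,ok=T)] out:P1(v=0); in:P4
Tick 6: [PARSE:-, VALIDATE:P4(v=9,ok=T), TRANSFORM:-, EMIT:P3(v=0,ok=F)] out:P2(v=45); in:-
Tick 7: [PARSE:-, VALIDATE:-, TRANSFORM:P4(v=45,ok=T), EMIT:-] out:P3(v=0); in:-
Tick 8: [PARSE:-, VALIDATE:-, TRANSFORM:-, EMIT:P4(v=45,ok=T)] out:-; in:-
Tick 9: [PARSE:P5(v=19,ok=F), VALIDATE:-, TRANSFORM:-, EMIT:-] out:P4(v=45); in:P5
Tick 10: [PARSE:-, VALIDATE:P5(v=19,ok=F), TRANSFORM:-, EMIT:-] out:-; in:-
Tick 11: [PARSE:P6(v=17,ok=F), VALIDATE:-, TRANSFORM:P5(v=0,ok=F), EMIT:-] out:-; in:P6
Tick 12: [PARSE:P7(v=18,ok=F), VALIDATE:P6(v=17,ok=T), TRANSFORM:-, EMIT:P5(v=0,ok=F)] out:-; in:P7
Tick 13: [PARSE:-, VALIDATE:P7(v=18,ok=F), TRANSFORM:P6(v=85,ok=T), EMIT:-] out:P5(v=0); in:-
Tick 14: [PARSE:-, VALIDATE:-, TRANSFORM:P7(v=0,ok=F), EMIT:P6(v=85,ok=T)] out:-; in:-
Emitted by tick 14: ['P1', 'P2', 'P3', 'P4', 'P5']

Answer: 5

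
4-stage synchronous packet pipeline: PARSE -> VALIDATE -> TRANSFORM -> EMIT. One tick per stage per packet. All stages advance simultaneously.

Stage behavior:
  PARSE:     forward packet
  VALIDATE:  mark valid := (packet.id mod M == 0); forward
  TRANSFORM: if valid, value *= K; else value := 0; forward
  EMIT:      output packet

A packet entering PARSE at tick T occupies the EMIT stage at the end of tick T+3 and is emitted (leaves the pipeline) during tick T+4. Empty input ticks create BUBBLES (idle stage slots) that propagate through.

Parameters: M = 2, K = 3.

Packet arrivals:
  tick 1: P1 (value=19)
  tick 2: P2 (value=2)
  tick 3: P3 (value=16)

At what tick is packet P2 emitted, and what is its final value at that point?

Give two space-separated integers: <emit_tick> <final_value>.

Tick 1: [PARSE:P1(v=19,ok=F), VALIDATE:-, TRANSFORM:-, EMIT:-] out:-; in:P1
Tick 2: [PARSE:P2(v=2,ok=F), VALIDATE:P1(v=19,ok=F), TRANSFORM:-, EMIT:-] out:-; in:P2
Tick 3: [PARSE:P3(v=16,ok=F), VALIDATE:P2(v=2,ok=T), TRANSFORM:P1(v=0,ok=F), EMIT:-] out:-; in:P3
Tick 4: [PARSE:-, VALIDATE:P3(v=16,ok=F), TRANSFORM:P2(v=6,ok=T), EMIT:P1(v=0,ok=F)] out:-; in:-
Tick 5: [PARSE:-, VALIDATE:-, TRANSFORM:P3(v=0,ok=F), EMIT:P2(v=6,ok=T)] out:P1(v=0); in:-
Tick 6: [PARSE:-, VALIDATE:-, TRANSFORM:-, EMIT:P3(v=0,ok=F)] out:P2(v=6); in:-
Tick 7: [PARSE:-, VALIDATE:-, TRANSFORM:-, EMIT:-] out:P3(v=0); in:-
P2: arrives tick 2, valid=True (id=2, id%2=0), emit tick 6, final value 6

Answer: 6 6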